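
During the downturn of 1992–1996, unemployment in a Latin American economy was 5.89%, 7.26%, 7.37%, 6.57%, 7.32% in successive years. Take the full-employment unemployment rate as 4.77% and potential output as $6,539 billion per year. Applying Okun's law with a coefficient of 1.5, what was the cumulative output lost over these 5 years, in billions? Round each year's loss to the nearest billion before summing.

Year 1992: gap = -1.5 × (5.89 - 4.77) = -1.68%, loss ≈ 6539 × 1.68/100 ≈ 110.
Year 1993: gap = -1.5 × (7.26 - 4.77) = -3.735%, loss ≈ 6539 × 3.735/100 ≈ 244.
Year 1994: gap = -1.5 × (7.37 - 4.77) = -3.9%, loss ≈ 6539 × 3.9/100 ≈ 255.
Year 1995: gap = -1.5 × (6.57 - 4.77) = -2.7%, loss ≈ 6539 × 2.7/100 ≈ 177.
Year 1996: gap = -1.5 × (7.32 - 4.77) = -3.825%, loss ≈ 6539 × 3.825/100 ≈ 250.
Total lost output = 110 + 244 + 255 + 177 + 250 = 1036 billion.

$1,036 billion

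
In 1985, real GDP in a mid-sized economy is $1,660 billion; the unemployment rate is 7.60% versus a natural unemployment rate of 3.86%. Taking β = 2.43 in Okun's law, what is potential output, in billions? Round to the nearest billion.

Unemployment gap = 7.6 - 3.86 = 3.74 points, so output gap = -2.43 × 3.74 = -9.0882%.
Since Y = Y* × (1 + gap/100), Y* = 1660/0.909118 ≈ 1826 billion.

$1,826 billion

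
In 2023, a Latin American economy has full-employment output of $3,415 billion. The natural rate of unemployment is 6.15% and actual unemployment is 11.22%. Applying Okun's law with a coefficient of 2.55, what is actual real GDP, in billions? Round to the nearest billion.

Unemployment gap = 11.22 - 6.15 = 5.07 points, so the output gap is -2.55 × 5.07 = -12.9285%.
Actual GDP = 3415 × (1 - 12.9285/100) = 3415 × 0.870715 ≈ 2973 billion.

$2,973 billion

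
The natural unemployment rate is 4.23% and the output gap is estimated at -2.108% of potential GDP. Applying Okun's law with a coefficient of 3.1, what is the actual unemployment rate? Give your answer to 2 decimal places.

4.91%

From Okun's law, u - u* = -(output gap)/β = -(-2.108)/3.1 = 0.68 points.
So u = 4.23 + 0.68 = 4.91%.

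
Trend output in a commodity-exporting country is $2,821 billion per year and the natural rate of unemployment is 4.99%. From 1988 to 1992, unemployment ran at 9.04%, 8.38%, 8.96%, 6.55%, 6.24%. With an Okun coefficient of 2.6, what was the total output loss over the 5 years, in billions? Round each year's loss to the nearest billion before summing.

Year 1988: gap = -2.6 × (9.04 - 4.99) = -10.53%, loss ≈ 2821 × 10.53/100 ≈ 297.
Year 1989: gap = -2.6 × (8.38 - 4.99) = -8.814%, loss ≈ 2821 × 8.814/100 ≈ 249.
Year 1990: gap = -2.6 × (8.96 - 4.99) = -10.322%, loss ≈ 2821 × 10.322/100 ≈ 291.
Year 1991: gap = -2.6 × (6.55 - 4.99) = -4.056%, loss ≈ 2821 × 4.056/100 ≈ 114.
Year 1992: gap = -2.6 × (6.24 - 4.99) = -3.25%, loss ≈ 2821 × 3.25/100 ≈ 92.
Total lost output = 297 + 249 + 291 + 114 + 92 = 1043 billion.

$1,043 billion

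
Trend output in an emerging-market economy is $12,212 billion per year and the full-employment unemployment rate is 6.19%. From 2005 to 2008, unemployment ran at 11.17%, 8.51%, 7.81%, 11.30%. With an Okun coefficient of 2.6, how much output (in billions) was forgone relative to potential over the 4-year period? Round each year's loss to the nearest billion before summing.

Year 2005: gap = -2.6 × (11.17 - 6.19) = -12.948%, loss ≈ 12212 × 12.948/100 ≈ 1581.
Year 2006: gap = -2.6 × (8.51 - 6.19) = -6.032%, loss ≈ 12212 × 6.032/100 ≈ 737.
Year 2007: gap = -2.6 × (7.81 - 6.19) = -4.212%, loss ≈ 12212 × 4.212/100 ≈ 514.
Year 2008: gap = -2.6 × (11.3 - 6.19) = -13.286%, loss ≈ 12212 × 13.286/100 ≈ 1622.
Total lost output = 1581 + 737 + 514 + 1622 = 4454 billion.

$4,454 billion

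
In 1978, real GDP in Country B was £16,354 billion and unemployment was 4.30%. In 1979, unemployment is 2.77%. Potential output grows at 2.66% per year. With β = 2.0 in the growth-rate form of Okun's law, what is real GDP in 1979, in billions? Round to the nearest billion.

£17,289 billion

Δu = 2.77 - 4.3 = -1.53 points.
Okun's law (growth form): g_Y = g_Y* - β × Δu = 2.66 - 2.0 × (-1.53) = 2.66 + 3.06 = 5.72%.
Real GDP in the next year = 16354 × (1 + 5.72/100) = 16354 × 1.0572 ≈ 17289 billion.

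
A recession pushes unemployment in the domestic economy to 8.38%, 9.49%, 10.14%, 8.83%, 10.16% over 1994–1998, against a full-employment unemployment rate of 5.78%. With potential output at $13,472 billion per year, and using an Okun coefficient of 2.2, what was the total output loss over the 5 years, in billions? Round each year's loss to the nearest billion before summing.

$5,365 billion

Year 1994: gap = -2.2 × (8.38 - 5.78) = -5.72%, loss ≈ 13472 × 5.72/100 ≈ 771.
Year 1995: gap = -2.2 × (9.49 - 5.78) = -8.162%, loss ≈ 13472 × 8.162/100 ≈ 1100.
Year 1996: gap = -2.2 × (10.14 - 5.78) = -9.592%, loss ≈ 13472 × 9.592/100 ≈ 1292.
Year 1997: gap = -2.2 × (8.83 - 5.78) = -6.71%, loss ≈ 13472 × 6.71/100 ≈ 904.
Year 1998: gap = -2.2 × (10.16 - 5.78) = -9.636%, loss ≈ 13472 × 9.636/100 ≈ 1298.
Total lost output = 771 + 1100 + 1292 + 904 + 1298 = 5365 billion.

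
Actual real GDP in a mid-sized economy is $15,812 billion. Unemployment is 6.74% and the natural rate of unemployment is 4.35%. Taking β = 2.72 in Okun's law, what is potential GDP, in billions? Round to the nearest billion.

$16,911 billion

Unemployment gap = 6.74 - 4.35 = 2.39 points, so output gap = -2.72 × 2.39 = -6.5008%.
Since Y = Y* × (1 + gap/100), Y* = 15812/0.934992 ≈ 16911 billion.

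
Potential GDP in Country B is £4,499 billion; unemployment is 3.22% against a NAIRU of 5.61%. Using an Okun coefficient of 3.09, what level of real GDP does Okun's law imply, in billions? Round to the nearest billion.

£4,831 billion

Unemployment gap = 3.22 - 5.61 = -2.39 points, so the output gap is -3.09 × (-2.39) = 7.3851%.
Actual GDP = 4499 × (1 + 7.3851/100) = 4499 × 1.073851 ≈ 4831 billion.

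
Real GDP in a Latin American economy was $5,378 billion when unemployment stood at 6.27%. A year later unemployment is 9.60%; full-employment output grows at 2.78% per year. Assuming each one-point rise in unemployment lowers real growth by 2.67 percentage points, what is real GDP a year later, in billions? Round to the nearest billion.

$5,049 billion

Δu = 9.6 - 6.27 = 3.33 points.
Okun's law (growth form): g_Y = g_Y* - β × Δu = 2.78 - 2.67 × (3.33) = 2.78 - 8.8911 = -6.1111%.
Real GDP in the next year = 5378 × (1 - 6.1111/100) = 5378 × 0.938889 ≈ 5049 billion.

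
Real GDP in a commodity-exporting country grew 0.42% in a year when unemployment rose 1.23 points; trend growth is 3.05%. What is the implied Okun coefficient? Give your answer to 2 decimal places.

β ≈ 2.14

Growth form: g_Y = g_Y* - β × Δu, so β = (g_Y* - g_Y)/Δu.
β = (3.05 - 0.42)/1.23 = 2.63/1.23 = 2.14.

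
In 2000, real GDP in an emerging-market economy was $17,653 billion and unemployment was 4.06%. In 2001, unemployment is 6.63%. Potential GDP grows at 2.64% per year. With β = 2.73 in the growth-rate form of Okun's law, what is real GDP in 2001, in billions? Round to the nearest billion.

Δu = 6.63 - 4.06 = 2.57 points.
Okun's law (growth form): g_Y = g_Y* - β × Δu = 2.64 - 2.73 × (2.57) = 2.64 - 7.0161 = -4.3761%.
Real GDP in the next year = 17653 × (1 - 4.3761/100) = 17653 × 0.956239 ≈ 16880 billion.

$16,880 billion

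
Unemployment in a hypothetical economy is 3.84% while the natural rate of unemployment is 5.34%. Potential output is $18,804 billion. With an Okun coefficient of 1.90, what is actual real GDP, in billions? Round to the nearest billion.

$19,340 billion

Unemployment gap = 3.84 - 5.34 = -1.5 points, so the output gap is -1.9 × (-1.5) = 2.85%.
Actual GDP = 18804 × (1 + 2.85/100) = 18804 × 1.0285 ≈ 19340 billion.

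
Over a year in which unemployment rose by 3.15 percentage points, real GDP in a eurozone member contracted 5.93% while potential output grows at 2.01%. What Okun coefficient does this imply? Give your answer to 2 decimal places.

β ≈ 2.52

Growth form: g_Y = g_Y* - β × Δu, so β = (g_Y* - g_Y)/Δu.
β = (2.01 + 5.93)/3.15 = 7.94/3.15 = 2.52.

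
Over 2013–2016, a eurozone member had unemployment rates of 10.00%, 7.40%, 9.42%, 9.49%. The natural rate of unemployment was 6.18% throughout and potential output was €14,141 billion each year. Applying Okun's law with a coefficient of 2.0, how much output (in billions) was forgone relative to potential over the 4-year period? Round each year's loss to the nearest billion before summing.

Year 2013: gap = -2.0 × (10 - 6.18) = -7.64%, loss ≈ 14141 × 7.64/100 ≈ 1080.
Year 2014: gap = -2.0 × (7.4 - 6.18) = -2.44%, loss ≈ 14141 × 2.44/100 ≈ 345.
Year 2015: gap = -2.0 × (9.42 - 6.18) = -6.48%, loss ≈ 14141 × 6.48/100 ≈ 916.
Year 2016: gap = -2.0 × (9.49 - 6.18) = -6.62%, loss ≈ 14141 × 6.62/100 ≈ 936.
Total lost output = 1080 + 345 + 916 + 936 = 3277 billion.

€3,277 billion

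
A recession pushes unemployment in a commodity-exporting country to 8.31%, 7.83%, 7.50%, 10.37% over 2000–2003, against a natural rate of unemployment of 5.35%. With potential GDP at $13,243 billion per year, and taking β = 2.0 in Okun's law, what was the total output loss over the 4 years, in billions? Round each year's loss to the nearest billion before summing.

$3,340 billion

Year 2000: gap = -2.0 × (8.31 - 5.35) = -5.92%, loss ≈ 13243 × 5.92/100 ≈ 784.
Year 2001: gap = -2.0 × (7.83 - 5.35) = -4.96%, loss ≈ 13243 × 4.96/100 ≈ 657.
Year 2002: gap = -2.0 × (7.5 - 5.35) = -4.3%, loss ≈ 13243 × 4.3/100 ≈ 569.
Year 2003: gap = -2.0 × (10.37 - 5.35) = -10.04%, loss ≈ 13243 × 10.04/100 ≈ 1330.
Total lost output = 784 + 657 + 569 + 1330 = 3340 billion.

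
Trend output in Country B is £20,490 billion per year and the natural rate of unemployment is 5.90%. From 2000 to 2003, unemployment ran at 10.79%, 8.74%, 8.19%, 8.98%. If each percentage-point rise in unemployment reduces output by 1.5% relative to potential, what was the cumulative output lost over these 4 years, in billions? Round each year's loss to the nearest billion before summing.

£4,027 billion

Year 2000: gap = -1.5 × (10.79 - 5.9) = -7.335%, loss ≈ 20490 × 7.335/100 ≈ 1503.
Year 2001: gap = -1.5 × (8.74 - 5.9) = -4.26%, loss ≈ 20490 × 4.26/100 ≈ 873.
Year 2002: gap = -1.5 × (8.19 - 5.9) = -3.435%, loss ≈ 20490 × 3.435/100 ≈ 704.
Year 2003: gap = -1.5 × (8.98 - 5.9) = -4.62%, loss ≈ 20490 × 4.62/100 ≈ 947.
Total lost output = 1503 + 873 + 704 + 947 = 4027 billion.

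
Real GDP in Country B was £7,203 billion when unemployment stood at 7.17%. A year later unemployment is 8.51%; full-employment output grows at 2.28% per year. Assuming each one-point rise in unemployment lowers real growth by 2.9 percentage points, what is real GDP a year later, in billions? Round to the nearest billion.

Δu = 8.51 - 7.17 = 1.34 points.
Okun's law (growth form): g_Y = g_Y* - β × Δu = 2.28 - 2.9 × (1.34) = 2.28 - 3.886 = -1.606%.
Real GDP in the next year = 7203 × (1 - 1.606/100) = 7203 × 0.98394 ≈ 7087 billion.

£7,087 billion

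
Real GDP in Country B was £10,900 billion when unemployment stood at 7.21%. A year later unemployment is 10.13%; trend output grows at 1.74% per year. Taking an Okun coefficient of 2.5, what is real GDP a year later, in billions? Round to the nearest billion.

Δu = 10.13 - 7.21 = 2.92 points.
Okun's law (growth form): g_Y = g_Y* - β × Δu = 1.74 - 2.5 × (2.92) = 1.74 - 7.3 = -5.56%.
Real GDP in the next year = 10900 × (1 - 5.56/100) = 10900 × 0.9444 ≈ 10294 billion.

£10,294 billion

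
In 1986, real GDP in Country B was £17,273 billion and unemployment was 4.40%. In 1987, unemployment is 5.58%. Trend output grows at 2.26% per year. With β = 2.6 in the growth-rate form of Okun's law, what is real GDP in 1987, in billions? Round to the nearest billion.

£17,133 billion

Δu = 5.58 - 4.4 = 1.18 points.
Okun's law (growth form): g_Y = g_Y* - β × Δu = 2.26 - 2.6 × (1.18) = 2.26 - 3.068 = -0.808%.
Real GDP in the next year = 17273 × (1 - 0.808/100) = 17273 × 0.99192 ≈ 17133 billion.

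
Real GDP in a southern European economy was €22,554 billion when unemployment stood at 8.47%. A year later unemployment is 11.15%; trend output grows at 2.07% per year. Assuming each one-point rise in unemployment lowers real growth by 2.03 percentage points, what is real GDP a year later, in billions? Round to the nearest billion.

€21,794 billion

Δu = 11.15 - 8.47 = 2.68 points.
Okun's law (growth form): g_Y = g_Y* - β × Δu = 2.07 - 2.03 × (2.68) = 2.07 - 5.4404 = -3.3704%.
Real GDP in the next year = 22554 × (1 - 3.3704/100) = 22554 × 0.966296 ≈ 21794 billion.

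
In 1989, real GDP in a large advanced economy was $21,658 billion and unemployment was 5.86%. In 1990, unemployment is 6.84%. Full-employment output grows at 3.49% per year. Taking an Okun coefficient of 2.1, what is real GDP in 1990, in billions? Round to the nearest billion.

$21,968 billion

Δu = 6.84 - 5.86 = 0.98 points.
Okun's law (growth form): g_Y = g_Y* - β × Δu = 3.49 - 2.1 × (0.98) = 3.49 - 2.058 = 1.432%.
Real GDP in the next year = 21658 × (1 + 1.432/100) = 21658 × 1.01432 ≈ 21968 billion.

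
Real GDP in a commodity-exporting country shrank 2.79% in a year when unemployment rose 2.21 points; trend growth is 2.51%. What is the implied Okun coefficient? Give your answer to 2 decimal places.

β ≈ 2.40

Growth form: g_Y = g_Y* - β × Δu, so β = (g_Y* - g_Y)/Δu.
β = (2.51 + 2.79)/2.21 = 5.3/2.21 = 2.40.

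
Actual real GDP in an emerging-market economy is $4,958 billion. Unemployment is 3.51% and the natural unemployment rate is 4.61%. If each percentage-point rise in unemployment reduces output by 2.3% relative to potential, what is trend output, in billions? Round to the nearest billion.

Unemployment gap = 3.51 - 4.61 = -1.1 points, so output gap = -2.3 × (-1.1) = 2.53%.
Since Y = Y* × (1 + gap/100), Y* = 4958/1.0253 ≈ 4836 billion.

$4,836 billion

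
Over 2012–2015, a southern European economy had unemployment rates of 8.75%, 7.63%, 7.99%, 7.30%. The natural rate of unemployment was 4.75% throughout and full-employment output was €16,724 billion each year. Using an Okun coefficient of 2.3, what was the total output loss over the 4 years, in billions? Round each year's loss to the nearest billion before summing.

Year 2012: gap = -2.3 × (8.75 - 4.75) = -9.2%, loss ≈ 16724 × 9.2/100 ≈ 1539.
Year 2013: gap = -2.3 × (7.63 - 4.75) = -6.624%, loss ≈ 16724 × 6.624/100 ≈ 1108.
Year 2014: gap = -2.3 × (7.99 - 4.75) = -7.452%, loss ≈ 16724 × 7.452/100 ≈ 1246.
Year 2015: gap = -2.3 × (7.3 - 4.75) = -5.865%, loss ≈ 16724 × 5.865/100 ≈ 981.
Total lost output = 1539 + 1108 + 1246 + 981 = 4874 billion.

€4,874 billion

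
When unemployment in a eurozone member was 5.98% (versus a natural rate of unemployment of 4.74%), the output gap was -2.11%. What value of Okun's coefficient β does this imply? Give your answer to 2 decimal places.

Okun's law: output gap = -β × (u - u*).
-2.11 = -β × (5.98 - 4.74) = -β × 1.24, so β = 2.11/1.24 = 1.70.

β ≈ 1.70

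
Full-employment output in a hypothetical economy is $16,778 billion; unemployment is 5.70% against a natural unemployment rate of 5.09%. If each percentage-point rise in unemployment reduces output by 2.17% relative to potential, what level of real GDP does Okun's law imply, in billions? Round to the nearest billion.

$16,556 billion

Unemployment gap = 5.7 - 5.09 = 0.61 points, so the output gap is -2.17 × 0.61 = -1.3237%.
Actual GDP = 16778 × (1 - 1.3237/100) = 16778 × 0.986763 ≈ 16556 billion.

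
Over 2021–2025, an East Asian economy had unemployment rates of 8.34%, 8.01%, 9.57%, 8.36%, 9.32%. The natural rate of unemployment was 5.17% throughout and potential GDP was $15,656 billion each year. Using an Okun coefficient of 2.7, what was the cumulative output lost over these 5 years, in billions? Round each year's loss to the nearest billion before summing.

Year 2021: gap = -2.7 × (8.34 - 5.17) = -8.559%, loss ≈ 15656 × 8.559/100 ≈ 1340.
Year 2022: gap = -2.7 × (8.01 - 5.17) = -7.668%, loss ≈ 15656 × 7.668/100 ≈ 1201.
Year 2023: gap = -2.7 × (9.57 - 5.17) = -11.88%, loss ≈ 15656 × 11.88/100 ≈ 1860.
Year 2024: gap = -2.7 × (8.36 - 5.17) = -8.613%, loss ≈ 15656 × 8.613/100 ≈ 1348.
Year 2025: gap = -2.7 × (9.32 - 5.17) = -11.205%, loss ≈ 15656 × 11.205/100 ≈ 1754.
Total lost output = 1340 + 1201 + 1860 + 1348 + 1754 = 7503 billion.

$7,503 billion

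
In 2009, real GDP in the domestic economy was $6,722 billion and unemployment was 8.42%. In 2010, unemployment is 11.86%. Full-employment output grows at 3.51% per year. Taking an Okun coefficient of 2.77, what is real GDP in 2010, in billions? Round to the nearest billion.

Δu = 11.86 - 8.42 = 3.44 points.
Okun's law (growth form): g_Y = g_Y* - β × Δu = 3.51 - 2.77 × (3.44) = 3.51 - 9.5288 = -6.0188%.
Real GDP in the next year = 6722 × (1 - 6.0188/100) = 6722 × 0.939812 ≈ 6317 billion.

$6,317 billion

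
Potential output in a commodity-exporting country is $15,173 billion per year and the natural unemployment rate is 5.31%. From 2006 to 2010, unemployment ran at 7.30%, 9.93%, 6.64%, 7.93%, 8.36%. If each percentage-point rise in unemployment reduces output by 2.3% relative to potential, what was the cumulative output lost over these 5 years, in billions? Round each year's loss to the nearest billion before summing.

$4,748 billion

Year 2006: gap = -2.3 × (7.3 - 5.31) = -4.577%, loss ≈ 15173 × 4.577/100 ≈ 694.
Year 2007: gap = -2.3 × (9.93 - 5.31) = -10.626%, loss ≈ 15173 × 10.626/100 ≈ 1612.
Year 2008: gap = -2.3 × (6.64 - 5.31) = -3.059%, loss ≈ 15173 × 3.059/100 ≈ 464.
Year 2009: gap = -2.3 × (7.93 - 5.31) = -6.026%, loss ≈ 15173 × 6.026/100 ≈ 914.
Year 2010: gap = -2.3 × (8.36 - 5.31) = -7.015%, loss ≈ 15173 × 7.015/100 ≈ 1064.
Total lost output = 694 + 1612 + 464 + 914 + 1064 = 4748 billion.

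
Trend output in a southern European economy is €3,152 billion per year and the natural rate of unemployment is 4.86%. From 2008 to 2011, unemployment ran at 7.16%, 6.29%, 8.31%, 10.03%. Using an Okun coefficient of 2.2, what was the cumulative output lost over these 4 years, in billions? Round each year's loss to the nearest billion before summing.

Year 2008: gap = -2.2 × (7.16 - 4.86) = -5.06%, loss ≈ 3152 × 5.06/100 ≈ 159.
Year 2009: gap = -2.2 × (6.29 - 4.86) = -3.146%, loss ≈ 3152 × 3.146/100 ≈ 99.
Year 2010: gap = -2.2 × (8.31 - 4.86) = -7.59%, loss ≈ 3152 × 7.59/100 ≈ 239.
Year 2011: gap = -2.2 × (10.03 - 4.86) = -11.374%, loss ≈ 3152 × 11.374/100 ≈ 359.
Total lost output = 159 + 99 + 239 + 359 = 856 billion.

€856 billion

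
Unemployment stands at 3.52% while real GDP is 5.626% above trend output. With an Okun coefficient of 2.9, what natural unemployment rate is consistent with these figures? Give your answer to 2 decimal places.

From Okun's law, u - u* = -(output gap)/β = -(5.626)/2.9 = -1.94 points.
So u* = 3.52 + 1.94 = 5.46%.

5.46%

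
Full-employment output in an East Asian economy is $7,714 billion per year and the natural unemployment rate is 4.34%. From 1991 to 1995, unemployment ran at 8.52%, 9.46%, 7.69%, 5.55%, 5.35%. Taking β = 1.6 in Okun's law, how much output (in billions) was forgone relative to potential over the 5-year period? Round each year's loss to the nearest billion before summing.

Year 1991: gap = -1.6 × (8.52 - 4.34) = -6.688%, loss ≈ 7714 × 6.688/100 ≈ 516.
Year 1992: gap = -1.6 × (9.46 - 4.34) = -8.192%, loss ≈ 7714 × 8.192/100 ≈ 632.
Year 1993: gap = -1.6 × (7.69 - 4.34) = -5.36%, loss ≈ 7714 × 5.36/100 ≈ 413.
Year 1994: gap = -1.6 × (5.55 - 4.34) = -1.936%, loss ≈ 7714 × 1.936/100 ≈ 149.
Year 1995: gap = -1.6 × (5.35 - 4.34) = -1.616%, loss ≈ 7714 × 1.616/100 ≈ 125.
Total lost output = 516 + 632 + 413 + 149 + 125 = 1835 billion.

$1,835 billion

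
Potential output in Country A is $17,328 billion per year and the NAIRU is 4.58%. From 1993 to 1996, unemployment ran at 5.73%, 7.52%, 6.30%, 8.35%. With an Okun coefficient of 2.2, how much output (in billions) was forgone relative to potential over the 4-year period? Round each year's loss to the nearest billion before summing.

Year 1993: gap = -2.2 × (5.73 - 4.58) = -2.53%, loss ≈ 17328 × 2.53/100 ≈ 438.
Year 1994: gap = -2.2 × (7.52 - 4.58) = -6.468%, loss ≈ 17328 × 6.468/100 ≈ 1121.
Year 1995: gap = -2.2 × (6.3 - 4.58) = -3.784%, loss ≈ 17328 × 3.784/100 ≈ 656.
Year 1996: gap = -2.2 × (8.35 - 4.58) = -8.294%, loss ≈ 17328 × 8.294/100 ≈ 1437.
Total lost output = 438 + 1121 + 656 + 1437 = 3652 billion.

$3,652 billion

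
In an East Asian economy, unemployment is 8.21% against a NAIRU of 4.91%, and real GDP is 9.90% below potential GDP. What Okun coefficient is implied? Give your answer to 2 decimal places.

Okun's law: output gap = -β × (u - u*).
-9.90 = -β × (8.21 - 4.91) = -β × 3.3, so β = 9.9/3.3 = 3.00.

β ≈ 3.00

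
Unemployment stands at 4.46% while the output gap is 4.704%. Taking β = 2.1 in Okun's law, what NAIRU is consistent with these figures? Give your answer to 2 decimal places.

From Okun's law, u - u* = -(output gap)/β = -(4.704)/2.1 = -2.24 points.
So u* = 4.46 + 2.24 = 6.70%.

6.70%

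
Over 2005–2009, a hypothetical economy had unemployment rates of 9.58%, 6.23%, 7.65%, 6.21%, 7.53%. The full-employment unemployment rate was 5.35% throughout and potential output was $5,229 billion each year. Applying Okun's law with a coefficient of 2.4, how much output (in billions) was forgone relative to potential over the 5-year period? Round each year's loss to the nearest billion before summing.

Year 2005: gap = -2.4 × (9.58 - 5.35) = -10.152%, loss ≈ 5229 × 10.152/100 ≈ 531.
Year 2006: gap = -2.4 × (6.23 - 5.35) = -2.112%, loss ≈ 5229 × 2.112/100 ≈ 110.
Year 2007: gap = -2.4 × (7.65 - 5.35) = -5.52%, loss ≈ 5229 × 5.52/100 ≈ 289.
Year 2008: gap = -2.4 × (6.21 - 5.35) = -2.064%, loss ≈ 5229 × 2.064/100 ≈ 108.
Year 2009: gap = -2.4 × (7.53 - 5.35) = -5.232%, loss ≈ 5229 × 5.232/100 ≈ 274.
Total lost output = 531 + 110 + 289 + 108 + 274 = 1312 billion.

$1,312 billion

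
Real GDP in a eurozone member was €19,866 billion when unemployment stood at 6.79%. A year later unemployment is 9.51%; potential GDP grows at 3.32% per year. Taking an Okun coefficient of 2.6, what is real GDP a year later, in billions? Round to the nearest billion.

€19,121 billion

Δu = 9.51 - 6.79 = 2.72 points.
Okun's law (growth form): g_Y = g_Y* - β × Δu = 3.32 - 2.6 × (2.72) = 3.32 - 7.072 = -3.752%.
Real GDP in the next year = 19866 × (1 - 3.752/100) = 19866 × 0.96248 ≈ 19121 billion.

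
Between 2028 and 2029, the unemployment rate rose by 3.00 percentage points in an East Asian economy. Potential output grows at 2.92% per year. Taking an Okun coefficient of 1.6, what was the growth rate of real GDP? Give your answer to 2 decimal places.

Growth-rate Okun's law: g_Y = g_Y* - β × Δu.
g_Y = 2.92 - 1.6 × (3.00) = 2.92 - 4.8 = -1.88%, i.e. -1.88% to 2 d.p.

-1.88%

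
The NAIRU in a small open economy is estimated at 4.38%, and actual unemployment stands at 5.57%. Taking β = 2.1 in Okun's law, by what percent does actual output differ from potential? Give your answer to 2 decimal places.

-2.50%

The unemployment gap is 5.57 - 4.38 = 1.19 percentage points.
Okun's law gives an output gap of -2.1 × 1.19 = -2.499%, i.e. 2.50% below potential.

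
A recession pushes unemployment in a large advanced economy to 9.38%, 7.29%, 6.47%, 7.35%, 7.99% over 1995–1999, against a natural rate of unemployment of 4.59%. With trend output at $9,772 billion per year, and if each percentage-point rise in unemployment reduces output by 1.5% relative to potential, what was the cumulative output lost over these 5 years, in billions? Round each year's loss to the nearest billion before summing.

$2,277 billion

Year 1995: gap = -1.5 × (9.38 - 4.59) = -7.185%, loss ≈ 9772 × 7.185/100 ≈ 702.
Year 1996: gap = -1.5 × (7.29 - 4.59) = -4.05%, loss ≈ 9772 × 4.05/100 ≈ 396.
Year 1997: gap = -1.5 × (6.47 - 4.59) = -2.82%, loss ≈ 9772 × 2.82/100 ≈ 276.
Year 1998: gap = -1.5 × (7.35 - 4.59) = -4.14%, loss ≈ 9772 × 4.14/100 ≈ 405.
Year 1999: gap = -1.5 × (7.99 - 4.59) = -5.1%, loss ≈ 9772 × 5.1/100 ≈ 498.
Total lost output = 702 + 396 + 276 + 405 + 498 = 2277 billion.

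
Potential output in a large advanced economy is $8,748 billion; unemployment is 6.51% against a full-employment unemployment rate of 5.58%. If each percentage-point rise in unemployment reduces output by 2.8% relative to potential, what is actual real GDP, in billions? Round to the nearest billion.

$8,520 billion

Unemployment gap = 6.51 - 5.58 = 0.93 points, so the output gap is -2.8 × 0.93 = -2.604%.
Actual GDP = 8748 × (1 - 2.604/100) = 8748 × 0.97396 ≈ 8520 billion.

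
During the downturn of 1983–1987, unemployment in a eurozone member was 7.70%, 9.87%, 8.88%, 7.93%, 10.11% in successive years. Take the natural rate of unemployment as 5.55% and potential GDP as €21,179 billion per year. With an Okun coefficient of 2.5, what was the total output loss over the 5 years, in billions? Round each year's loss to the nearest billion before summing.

€8,862 billion

Year 1983: gap = -2.5 × (7.7 - 5.55) = -5.375%, loss ≈ 21179 × 5.375/100 ≈ 1138.
Year 1984: gap = -2.5 × (9.87 - 5.55) = -10.8%, loss ≈ 21179 × 10.8/100 ≈ 2287.
Year 1985: gap = -2.5 × (8.88 - 5.55) = -8.325%, loss ≈ 21179 × 8.325/100 ≈ 1763.
Year 1986: gap = -2.5 × (7.93 - 5.55) = -5.95%, loss ≈ 21179 × 5.95/100 ≈ 1260.
Year 1987: gap = -2.5 × (10.11 - 5.55) = -11.4%, loss ≈ 21179 × 11.4/100 ≈ 2414.
Total lost output = 1138 + 2287 + 1763 + 1260 + 2414 = 8862 billion.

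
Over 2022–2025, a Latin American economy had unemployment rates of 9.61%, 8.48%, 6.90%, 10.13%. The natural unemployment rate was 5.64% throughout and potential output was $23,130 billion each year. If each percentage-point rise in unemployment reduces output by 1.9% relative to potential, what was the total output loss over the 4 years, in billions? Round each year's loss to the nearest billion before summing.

$5,520 billion

Year 2022: gap = -1.9 × (9.61 - 5.64) = -7.543%, loss ≈ 23130 × 7.543/100 ≈ 1745.
Year 2023: gap = -1.9 × (8.48 - 5.64) = -5.396%, loss ≈ 23130 × 5.396/100 ≈ 1248.
Year 2024: gap = -1.9 × (6.9 - 5.64) = -2.394%, loss ≈ 23130 × 2.394/100 ≈ 554.
Year 2025: gap = -1.9 × (10.13 - 5.64) = -8.531%, loss ≈ 23130 × 8.531/100 ≈ 1973.
Total lost output = 1745 + 1248 + 554 + 1973 = 5520 billion.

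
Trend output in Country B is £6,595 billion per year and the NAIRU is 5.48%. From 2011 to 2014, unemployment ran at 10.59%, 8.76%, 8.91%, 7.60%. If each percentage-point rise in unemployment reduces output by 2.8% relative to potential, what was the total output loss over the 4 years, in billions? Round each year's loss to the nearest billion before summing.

Year 2011: gap = -2.8 × (10.59 - 5.48) = -14.308%, loss ≈ 6595 × 14.308/100 ≈ 944.
Year 2012: gap = -2.8 × (8.76 - 5.48) = -9.184%, loss ≈ 6595 × 9.184/100 ≈ 606.
Year 2013: gap = -2.8 × (8.91 - 5.48) = -9.604%, loss ≈ 6595 × 9.604/100 ≈ 633.
Year 2014: gap = -2.8 × (7.6 - 5.48) = -5.936%, loss ≈ 6595 × 5.936/100 ≈ 391.
Total lost output = 944 + 606 + 633 + 391 = 2574 billion.

£2,574 billion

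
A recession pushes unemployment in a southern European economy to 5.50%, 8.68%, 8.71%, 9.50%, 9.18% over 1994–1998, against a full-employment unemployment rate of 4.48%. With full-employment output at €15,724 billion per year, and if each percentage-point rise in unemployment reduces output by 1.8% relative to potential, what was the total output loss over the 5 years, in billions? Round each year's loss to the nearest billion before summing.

€5,426 billion

Year 1994: gap = -1.8 × (5.5 - 4.48) = -1.836%, loss ≈ 15724 × 1.836/100 ≈ 289.
Year 1995: gap = -1.8 × (8.68 - 4.48) = -7.56%, loss ≈ 15724 × 7.56/100 ≈ 1189.
Year 1996: gap = -1.8 × (8.71 - 4.48) = -7.614%, loss ≈ 15724 × 7.614/100 ≈ 1197.
Year 1997: gap = -1.8 × (9.5 - 4.48) = -9.036%, loss ≈ 15724 × 9.036/100 ≈ 1421.
Year 1998: gap = -1.8 × (9.18 - 4.48) = -8.46%, loss ≈ 15724 × 8.46/100 ≈ 1330.
Total lost output = 289 + 1189 + 1197 + 1421 + 1330 = 5426 billion.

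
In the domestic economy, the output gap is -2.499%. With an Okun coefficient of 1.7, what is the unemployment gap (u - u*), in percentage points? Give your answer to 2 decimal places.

1.47 percentage points

Okun's law: output gap = -β × (u - u*), so u - u* = -(output gap)/β.
u - u* = -(-2.499)/1.7 = 1.47 percentage points.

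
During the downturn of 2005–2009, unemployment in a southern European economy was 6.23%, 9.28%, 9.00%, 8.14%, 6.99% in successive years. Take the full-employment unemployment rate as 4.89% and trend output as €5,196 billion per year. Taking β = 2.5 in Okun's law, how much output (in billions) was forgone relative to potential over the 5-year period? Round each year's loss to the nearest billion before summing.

€1,973 billion

Year 2005: gap = -2.5 × (6.23 - 4.89) = -3.35%, loss ≈ 5196 × 3.35/100 ≈ 174.
Year 2006: gap = -2.5 × (9.28 - 4.89) = -10.975%, loss ≈ 5196 × 10.975/100 ≈ 570.
Year 2007: gap = -2.5 × (9 - 4.89) = -10.275%, loss ≈ 5196 × 10.275/100 ≈ 534.
Year 2008: gap = -2.5 × (8.14 - 4.89) = -8.125%, loss ≈ 5196 × 8.125/100 ≈ 422.
Year 2009: gap = -2.5 × (6.99 - 4.89) = -5.25%, loss ≈ 5196 × 5.25/100 ≈ 273.
Total lost output = 174 + 570 + 534 + 422 + 273 = 1973 billion.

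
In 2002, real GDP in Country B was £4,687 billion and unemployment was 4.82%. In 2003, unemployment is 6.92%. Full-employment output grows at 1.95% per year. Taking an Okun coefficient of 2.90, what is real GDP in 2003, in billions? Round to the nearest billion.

Δu = 6.92 - 4.82 = 2.1 points.
Okun's law (growth form): g_Y = g_Y* - β × Δu = 1.95 - 2.90 × (2.10) = 1.95 - 6.09 = -4.14%.
Real GDP in the next year = 4687 × (1 - 4.14/100) = 4687 × 0.9586 ≈ 4493 billion.

£4,493 billion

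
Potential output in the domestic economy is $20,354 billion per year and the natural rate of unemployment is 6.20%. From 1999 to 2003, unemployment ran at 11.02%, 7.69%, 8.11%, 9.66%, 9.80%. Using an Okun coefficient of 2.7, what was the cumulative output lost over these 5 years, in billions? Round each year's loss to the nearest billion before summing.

$8,397 billion

Year 1999: gap = -2.7 × (11.02 - 6.2) = -13.014%, loss ≈ 20354 × 13.014/100 ≈ 2649.
Year 2000: gap = -2.7 × (7.69 - 6.2) = -4.023%, loss ≈ 20354 × 4.023/100 ≈ 819.
Year 2001: gap = -2.7 × (8.11 - 6.2) = -5.157%, loss ≈ 20354 × 5.157/100 ≈ 1050.
Year 2002: gap = -2.7 × (9.66 - 6.2) = -9.342%, loss ≈ 20354 × 9.342/100 ≈ 1901.
Year 2003: gap = -2.7 × (9.8 - 6.2) = -9.72%, loss ≈ 20354 × 9.72/100 ≈ 1978.
Total lost output = 2649 + 819 + 1050 + 1901 + 1978 = 8397 billion.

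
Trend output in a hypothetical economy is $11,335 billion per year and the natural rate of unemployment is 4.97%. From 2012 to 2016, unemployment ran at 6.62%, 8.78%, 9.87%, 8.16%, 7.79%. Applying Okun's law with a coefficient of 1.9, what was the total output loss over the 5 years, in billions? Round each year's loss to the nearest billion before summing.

Year 2012: gap = -1.9 × (6.62 - 4.97) = -3.135%, loss ≈ 11335 × 3.135/100 ≈ 355.
Year 2013: gap = -1.9 × (8.78 - 4.97) = -7.239%, loss ≈ 11335 × 7.239/100 ≈ 821.
Year 2014: gap = -1.9 × (9.87 - 4.97) = -9.31%, loss ≈ 11335 × 9.31/100 ≈ 1055.
Year 2015: gap = -1.9 × (8.16 - 4.97) = -6.061%, loss ≈ 11335 × 6.061/100 ≈ 687.
Year 2016: gap = -1.9 × (7.79 - 4.97) = -5.358%, loss ≈ 11335 × 5.358/100 ≈ 607.
Total lost output = 355 + 821 + 1055 + 687 + 607 = 3525 billion.

$3,525 billion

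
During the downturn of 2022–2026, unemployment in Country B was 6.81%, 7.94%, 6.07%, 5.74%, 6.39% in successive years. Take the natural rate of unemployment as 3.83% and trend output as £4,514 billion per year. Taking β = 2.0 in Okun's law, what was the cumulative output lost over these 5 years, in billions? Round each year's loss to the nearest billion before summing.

Year 2022: gap = -2.0 × (6.81 - 3.83) = -5.96%, loss ≈ 4514 × 5.96/100 ≈ 269.
Year 2023: gap = -2.0 × (7.94 - 3.83) = -8.22%, loss ≈ 4514 × 8.22/100 ≈ 371.
Year 2024: gap = -2.0 × (6.07 - 3.83) = -4.48%, loss ≈ 4514 × 4.48/100 ≈ 202.
Year 2025: gap = -2.0 × (5.74 - 3.83) = -3.82%, loss ≈ 4514 × 3.82/100 ≈ 172.
Year 2026: gap = -2.0 × (6.39 - 3.83) = -5.12%, loss ≈ 4514 × 5.12/100 ≈ 231.
Total lost output = 269 + 371 + 202 + 172 + 231 = 1245 billion.

£1,245 billion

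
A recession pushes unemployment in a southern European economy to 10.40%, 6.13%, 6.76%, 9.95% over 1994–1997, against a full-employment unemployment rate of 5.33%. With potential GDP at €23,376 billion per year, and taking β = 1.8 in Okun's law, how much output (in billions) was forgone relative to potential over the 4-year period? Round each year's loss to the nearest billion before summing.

€5,016 billion

Year 1994: gap = -1.8 × (10.4 - 5.33) = -9.126%, loss ≈ 23376 × 9.126/100 ≈ 2133.
Year 1995: gap = -1.8 × (6.13 - 5.33) = -1.44%, loss ≈ 23376 × 1.44/100 ≈ 337.
Year 1996: gap = -1.8 × (6.76 - 5.33) = -2.574%, loss ≈ 23376 × 2.574/100 ≈ 602.
Year 1997: gap = -1.8 × (9.95 - 5.33) = -8.316%, loss ≈ 23376 × 8.316/100 ≈ 1944.
Total lost output = 2133 + 337 + 602 + 1944 = 5016 billion.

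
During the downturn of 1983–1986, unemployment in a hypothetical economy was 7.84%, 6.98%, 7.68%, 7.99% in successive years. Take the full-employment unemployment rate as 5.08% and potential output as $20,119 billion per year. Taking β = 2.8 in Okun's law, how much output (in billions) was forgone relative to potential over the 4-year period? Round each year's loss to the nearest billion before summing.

$5,729 billion

Year 1983: gap = -2.8 × (7.84 - 5.08) = -7.728%, loss ≈ 20119 × 7.728/100 ≈ 1555.
Year 1984: gap = -2.8 × (6.98 - 5.08) = -5.32%, loss ≈ 20119 × 5.32/100 ≈ 1070.
Year 1985: gap = -2.8 × (7.68 - 5.08) = -7.28%, loss ≈ 20119 × 7.28/100 ≈ 1465.
Year 1986: gap = -2.8 × (7.99 - 5.08) = -8.148%, loss ≈ 20119 × 8.148/100 ≈ 1639.
Total lost output = 1555 + 1070 + 1465 + 1639 = 5729 billion.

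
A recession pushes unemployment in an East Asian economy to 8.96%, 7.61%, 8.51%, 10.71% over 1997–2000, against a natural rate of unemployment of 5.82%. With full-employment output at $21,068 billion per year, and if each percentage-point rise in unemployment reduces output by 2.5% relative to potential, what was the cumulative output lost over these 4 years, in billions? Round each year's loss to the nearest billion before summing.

Year 1997: gap = -2.5 × (8.96 - 5.82) = -7.85%, loss ≈ 21068 × 7.85/100 ≈ 1654.
Year 1998: gap = -2.5 × (7.61 - 5.82) = -4.475%, loss ≈ 21068 × 4.475/100 ≈ 943.
Year 1999: gap = -2.5 × (8.51 - 5.82) = -6.725%, loss ≈ 21068 × 6.725/100 ≈ 1417.
Year 2000: gap = -2.5 × (10.71 - 5.82) = -12.225%, loss ≈ 21068 × 12.225/100 ≈ 2576.
Total lost output = 1654 + 943 + 1417 + 2576 = 6590 billion.

$6,590 billion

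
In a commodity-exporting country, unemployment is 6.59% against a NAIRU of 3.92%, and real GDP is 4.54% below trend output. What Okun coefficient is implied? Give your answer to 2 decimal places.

β ≈ 1.70

Okun's law: output gap = -β × (u - u*).
-4.54 = -β × (6.59 - 3.92) = -β × 2.67, so β = 4.54/2.67 = 1.70.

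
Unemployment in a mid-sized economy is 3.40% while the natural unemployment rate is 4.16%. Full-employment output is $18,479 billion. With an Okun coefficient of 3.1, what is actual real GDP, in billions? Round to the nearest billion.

$18,914 billion

Unemployment gap = 3.4 - 4.16 = -0.76 points, so the output gap is -3.1 × (-0.76) = 2.356%.
Actual GDP = 18479 × (1 + 2.356/100) = 18479 × 1.02356 ≈ 18914 billion.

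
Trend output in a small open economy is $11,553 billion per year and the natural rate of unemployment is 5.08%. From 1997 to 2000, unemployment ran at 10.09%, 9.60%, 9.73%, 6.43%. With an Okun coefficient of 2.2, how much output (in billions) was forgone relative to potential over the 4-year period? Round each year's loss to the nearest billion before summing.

$3,947 billion

Year 1997: gap = -2.2 × (10.09 - 5.08) = -11.022%, loss ≈ 11553 × 11.022/100 ≈ 1273.
Year 1998: gap = -2.2 × (9.6 - 5.08) = -9.944%, loss ≈ 11553 × 9.944/100 ≈ 1149.
Year 1999: gap = -2.2 × (9.73 - 5.08) = -10.23%, loss ≈ 11553 × 10.23/100 ≈ 1182.
Year 2000: gap = -2.2 × (6.43 - 5.08) = -2.97%, loss ≈ 11553 × 2.97/100 ≈ 343.
Total lost output = 1273 + 1149 + 1182 + 343 = 3947 billion.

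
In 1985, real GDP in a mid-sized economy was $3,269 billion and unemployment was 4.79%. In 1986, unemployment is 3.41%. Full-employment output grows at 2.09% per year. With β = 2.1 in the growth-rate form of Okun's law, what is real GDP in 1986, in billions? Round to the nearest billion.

$3,432 billion

Δu = 3.41 - 4.79 = -1.38 points.
Okun's law (growth form): g_Y = g_Y* - β × Δu = 2.09 - 2.1 × (-1.38) = 2.09 + 2.898 = 4.988%.
Real GDP in the next year = 3269 × (1 + 4.988/100) = 3269 × 1.04988 ≈ 3432 billion.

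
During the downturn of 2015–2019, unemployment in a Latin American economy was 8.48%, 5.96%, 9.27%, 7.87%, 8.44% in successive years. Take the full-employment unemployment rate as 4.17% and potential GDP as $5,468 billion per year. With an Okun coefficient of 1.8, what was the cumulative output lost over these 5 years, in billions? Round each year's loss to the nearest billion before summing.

$1,886 billion

Year 2015: gap = -1.8 × (8.48 - 4.17) = -7.758%, loss ≈ 5468 × 7.758/100 ≈ 424.
Year 2016: gap = -1.8 × (5.96 - 4.17) = -3.222%, loss ≈ 5468 × 3.222/100 ≈ 176.
Year 2017: gap = -1.8 × (9.27 - 4.17) = -9.18%, loss ≈ 5468 × 9.18/100 ≈ 502.
Year 2018: gap = -1.8 × (7.87 - 4.17) = -6.66%, loss ≈ 5468 × 6.66/100 ≈ 364.
Year 2019: gap = -1.8 × (8.44 - 4.17) = -7.686%, loss ≈ 5468 × 7.686/100 ≈ 420.
Total lost output = 424 + 176 + 502 + 364 + 420 = 1886 billion.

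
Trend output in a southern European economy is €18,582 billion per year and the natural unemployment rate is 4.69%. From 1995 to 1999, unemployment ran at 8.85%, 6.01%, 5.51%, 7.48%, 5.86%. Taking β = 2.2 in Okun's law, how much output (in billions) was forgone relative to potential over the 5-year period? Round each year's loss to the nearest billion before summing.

€4,195 billion

Year 1995: gap = -2.2 × (8.85 - 4.69) = -9.152%, loss ≈ 18582 × 9.152/100 ≈ 1701.
Year 1996: gap = -2.2 × (6.01 - 4.69) = -2.904%, loss ≈ 18582 × 2.904/100 ≈ 540.
Year 1997: gap = -2.2 × (5.51 - 4.69) = -1.804%, loss ≈ 18582 × 1.804/100 ≈ 335.
Year 1998: gap = -2.2 × (7.48 - 4.69) = -6.138%, loss ≈ 18582 × 6.138/100 ≈ 1141.
Year 1999: gap = -2.2 × (5.86 - 4.69) = -2.574%, loss ≈ 18582 × 2.574/100 ≈ 478.
Total lost output = 1701 + 540 + 335 + 1141 + 478 = 4195 billion.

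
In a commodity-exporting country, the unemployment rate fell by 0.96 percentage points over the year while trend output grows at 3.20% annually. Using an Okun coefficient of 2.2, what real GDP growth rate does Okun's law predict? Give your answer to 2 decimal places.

5.31%

Growth-rate Okun's law: g_Y = g_Y* - β × Δu.
g_Y = 3.20 - 2.2 × (-0.96) = 3.2 + 2.112 = 5.312%, i.e. 5.31% to 2 d.p.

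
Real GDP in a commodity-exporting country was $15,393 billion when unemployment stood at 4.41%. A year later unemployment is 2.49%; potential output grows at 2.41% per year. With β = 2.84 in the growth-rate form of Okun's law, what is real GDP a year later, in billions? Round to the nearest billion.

$16,603 billion

Δu = 2.49 - 4.41 = -1.92 points.
Okun's law (growth form): g_Y = g_Y* - β × Δu = 2.41 - 2.84 × (-1.92) = 2.41 + 5.4528 = 7.8628%.
Real GDP in the next year = 15393 × (1 + 7.8628/100) = 15393 × 1.078628 ≈ 16603 billion.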